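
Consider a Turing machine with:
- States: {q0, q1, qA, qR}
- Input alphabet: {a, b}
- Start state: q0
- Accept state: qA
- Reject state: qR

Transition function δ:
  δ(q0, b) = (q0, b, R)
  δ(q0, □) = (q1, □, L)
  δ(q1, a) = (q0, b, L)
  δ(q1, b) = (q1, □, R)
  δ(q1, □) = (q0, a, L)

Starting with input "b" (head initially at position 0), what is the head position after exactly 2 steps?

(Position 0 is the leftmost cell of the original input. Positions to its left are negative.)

Execution trace (head position shown):
Step 0: [q0]b  (head at position 0)
Step 1: move right → b[q0]□  (head at position 1)
Step 2: move left → [q1]b□  (head at position 0)

After 2 steps, the head is at position 0.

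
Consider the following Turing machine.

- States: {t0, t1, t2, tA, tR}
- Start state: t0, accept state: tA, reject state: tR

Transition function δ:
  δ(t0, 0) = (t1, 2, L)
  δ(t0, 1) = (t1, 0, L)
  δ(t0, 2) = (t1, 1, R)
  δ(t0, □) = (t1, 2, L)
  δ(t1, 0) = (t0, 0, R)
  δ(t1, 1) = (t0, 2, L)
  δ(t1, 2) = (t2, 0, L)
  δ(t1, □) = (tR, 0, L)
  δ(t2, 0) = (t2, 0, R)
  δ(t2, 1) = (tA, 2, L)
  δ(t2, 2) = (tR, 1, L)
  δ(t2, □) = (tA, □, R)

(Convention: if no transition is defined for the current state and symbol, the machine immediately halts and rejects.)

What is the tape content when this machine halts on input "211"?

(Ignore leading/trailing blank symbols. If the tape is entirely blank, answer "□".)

Execution trace:
Initial: [t0]211
Step 1: δ(t0, 2) = (t1, 1, R) → 1[t1]11
Step 2: δ(t1, 1) = (t0, 2, L) → [t0]121
Step 3: δ(t0, 1) = (t1, 0, L) → [t1]□021
Step 4: δ(t1, □) = (tR, 0, L) → [tR]□0021

The machine reaches the reject state tR and halts.

Final tape (ignoring leading/trailing blanks): 0021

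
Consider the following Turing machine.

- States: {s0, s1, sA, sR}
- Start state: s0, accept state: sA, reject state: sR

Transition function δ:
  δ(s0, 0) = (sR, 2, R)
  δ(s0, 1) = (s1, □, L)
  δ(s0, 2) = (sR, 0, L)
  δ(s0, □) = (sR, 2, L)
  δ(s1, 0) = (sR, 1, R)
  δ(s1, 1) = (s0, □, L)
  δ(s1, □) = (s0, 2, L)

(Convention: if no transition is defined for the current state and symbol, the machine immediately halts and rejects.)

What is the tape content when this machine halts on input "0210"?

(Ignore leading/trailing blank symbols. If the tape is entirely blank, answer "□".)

Execution trace:
Initial: [s0]0210
Step 1: δ(s0, 0) = (sR, 2, R) → 2[sR]210

The machine reaches the reject state sR and halts.

Final tape (ignoring leading/trailing blanks): 2210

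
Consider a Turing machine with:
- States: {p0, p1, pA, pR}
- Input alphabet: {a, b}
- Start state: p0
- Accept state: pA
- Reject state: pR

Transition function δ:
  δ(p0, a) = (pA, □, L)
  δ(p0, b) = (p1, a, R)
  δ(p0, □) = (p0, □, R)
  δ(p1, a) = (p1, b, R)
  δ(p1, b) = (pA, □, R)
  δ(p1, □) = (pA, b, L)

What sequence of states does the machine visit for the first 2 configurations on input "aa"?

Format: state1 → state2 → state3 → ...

Execution trace:
Initial: [p0]aa
Step 1: δ(p0, a) = (pA, □, L) → [pA]□□a

The machine reaches the accept state pA and halts.

State sequence: p0 → pA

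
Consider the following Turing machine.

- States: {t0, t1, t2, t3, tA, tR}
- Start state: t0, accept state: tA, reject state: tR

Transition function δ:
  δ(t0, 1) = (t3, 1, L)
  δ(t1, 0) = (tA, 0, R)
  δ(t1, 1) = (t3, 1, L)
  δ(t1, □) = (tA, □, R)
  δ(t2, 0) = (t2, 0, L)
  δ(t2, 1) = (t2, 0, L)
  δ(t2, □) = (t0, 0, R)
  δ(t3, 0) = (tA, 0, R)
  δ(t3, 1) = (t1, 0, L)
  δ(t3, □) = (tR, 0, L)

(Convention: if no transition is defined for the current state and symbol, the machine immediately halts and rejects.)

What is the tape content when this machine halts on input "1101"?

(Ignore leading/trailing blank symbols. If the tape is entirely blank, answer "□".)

Execution trace:
Initial: [t0]1101
Step 1: δ(t0, 1) = (t3, 1, L) → [t3]□1101
Step 2: δ(t3, □) = (tR, 0, L) → [tR]□01101

The machine reaches the reject state tR and halts.

Final tape (ignoring leading/trailing blanks): 01101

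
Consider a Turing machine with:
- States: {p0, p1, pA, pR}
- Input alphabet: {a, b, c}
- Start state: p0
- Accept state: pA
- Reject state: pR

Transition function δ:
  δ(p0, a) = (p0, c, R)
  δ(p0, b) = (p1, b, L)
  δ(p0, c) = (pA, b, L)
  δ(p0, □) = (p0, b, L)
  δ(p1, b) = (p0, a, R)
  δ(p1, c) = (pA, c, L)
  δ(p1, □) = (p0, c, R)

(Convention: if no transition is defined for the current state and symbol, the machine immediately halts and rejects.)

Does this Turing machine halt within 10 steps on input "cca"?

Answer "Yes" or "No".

Execution trace:
Initial: [p0]cca
Step 1: δ(p0, c) = (pA, b, L) → [pA]□bca

The machine reaches the accept state pA and halts.
The machine halted after 1 step (within the 10-step bound).

Answer: Yes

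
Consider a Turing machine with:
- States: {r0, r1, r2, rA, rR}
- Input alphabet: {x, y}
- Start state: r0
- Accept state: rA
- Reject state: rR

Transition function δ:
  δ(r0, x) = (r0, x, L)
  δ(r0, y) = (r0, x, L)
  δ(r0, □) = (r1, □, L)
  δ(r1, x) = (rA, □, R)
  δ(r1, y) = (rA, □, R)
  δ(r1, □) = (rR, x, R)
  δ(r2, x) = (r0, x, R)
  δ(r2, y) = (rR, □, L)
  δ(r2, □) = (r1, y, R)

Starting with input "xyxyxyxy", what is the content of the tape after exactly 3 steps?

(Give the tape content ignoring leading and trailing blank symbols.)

Execution trace:
Initial: [r0]xyxyxyxy
Step 1: δ(r0, x) = (r0, x, L) → [r0]□xyxyxyxy
Step 2: δ(r0, □) = (r1, □, L) → [r1]□□xyxyxyxy
Step 3: δ(r1, □) = (rR, x, R) → x[rR]□xyxyxyxy

The machine reaches the reject state rR and halts.

After 3 steps, the tape (ignoring leading/trailing blanks) is: x□xyxyxyxy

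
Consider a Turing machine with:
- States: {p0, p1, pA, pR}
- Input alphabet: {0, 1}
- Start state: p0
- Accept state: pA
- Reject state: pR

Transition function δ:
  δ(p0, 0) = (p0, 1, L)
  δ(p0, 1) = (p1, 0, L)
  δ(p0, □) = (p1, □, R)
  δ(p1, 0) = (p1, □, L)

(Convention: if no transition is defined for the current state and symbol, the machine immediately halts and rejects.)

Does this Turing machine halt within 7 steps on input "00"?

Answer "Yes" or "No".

Execution trace:
Initial: [p0]00
Step 1: δ(p0, 0) = (p0, 1, L) → [p0]□10
Step 2: δ(p0, □) = (p1, □, R) → □[p1]10

No transition is defined for δ(p1, 1). By convention the machine halts and rejects.
The machine halted after 2 steps (within the 7-step bound).

Answer: Yes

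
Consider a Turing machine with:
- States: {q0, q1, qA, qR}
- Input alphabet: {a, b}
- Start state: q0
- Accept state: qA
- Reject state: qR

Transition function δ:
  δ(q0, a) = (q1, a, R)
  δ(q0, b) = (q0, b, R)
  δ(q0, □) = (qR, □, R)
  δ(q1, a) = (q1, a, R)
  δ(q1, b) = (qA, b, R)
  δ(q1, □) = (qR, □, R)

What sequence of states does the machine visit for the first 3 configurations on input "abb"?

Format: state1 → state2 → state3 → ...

Execution trace:
Initial: [q0]abb
Step 1: δ(q0, a) = (q1, a, R) → a[q1]bb
Step 2: δ(q1, b) = (qA, b, R) → ab[qA]b

The machine reaches the accept state qA and halts.

State sequence: q0 → q1 → qA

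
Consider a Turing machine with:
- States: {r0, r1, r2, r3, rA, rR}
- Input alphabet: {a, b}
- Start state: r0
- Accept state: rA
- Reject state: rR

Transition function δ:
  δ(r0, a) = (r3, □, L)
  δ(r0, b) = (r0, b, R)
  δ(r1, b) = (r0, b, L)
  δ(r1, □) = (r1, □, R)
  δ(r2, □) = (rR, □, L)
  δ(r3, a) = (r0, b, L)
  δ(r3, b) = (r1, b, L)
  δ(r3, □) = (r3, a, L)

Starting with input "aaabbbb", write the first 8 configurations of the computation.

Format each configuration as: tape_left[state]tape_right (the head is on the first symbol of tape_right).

Transitions applied:
Step 1: δ(r0, a) = (r3, □, L)
Step 2: δ(r3, □) = (r3, a, L)
Step 3: δ(r3, □) = (r3, a, L)
Step 4: δ(r3, □) = (r3, a, L)
Step 5: δ(r3, □) = (r3, a, L)
Step 6: δ(r3, □) = (r3, a, L)
Step 7: δ(r3, □) = (r3, a, L)

The first 8 configurations are:
[r0]aaabbbb ⊢ [r3]□□aabbbb ⊢ [r3]□a□aabbbb ⊢ [r3]□aa□aabbbb ⊢ [r3]□aaa□aabbbb ⊢ [r3]□aaaa□aabbbb ⊢ [r3]□aaaaa□aabbbb ⊢ [r3]□aaaaaa□aabbbb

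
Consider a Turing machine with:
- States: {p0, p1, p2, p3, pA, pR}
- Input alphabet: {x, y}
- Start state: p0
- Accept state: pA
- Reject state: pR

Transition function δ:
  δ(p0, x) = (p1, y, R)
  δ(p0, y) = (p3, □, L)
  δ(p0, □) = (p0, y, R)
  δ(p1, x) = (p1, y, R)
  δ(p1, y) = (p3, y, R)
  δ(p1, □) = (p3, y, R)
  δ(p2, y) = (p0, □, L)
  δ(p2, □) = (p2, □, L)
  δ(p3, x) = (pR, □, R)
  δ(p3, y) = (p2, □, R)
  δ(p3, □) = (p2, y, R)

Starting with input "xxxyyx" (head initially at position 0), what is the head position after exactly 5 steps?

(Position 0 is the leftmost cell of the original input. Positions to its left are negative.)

Execution trace (head position shown):
Step 0: [p0]xxxyyx  (head at position 0)
Step 1: move right → y[p1]xxyyx  (head at position 1)
Step 2: move right → yy[p1]xyyx  (head at position 2)
Step 3: move right → yyy[p1]yyx  (head at position 3)
Step 4: move right → yyyy[p3]yx  (head at position 4)
Step 5: move right → yyyy□[p2]x  (head at position 5)

After 5 steps, the head is at position 5.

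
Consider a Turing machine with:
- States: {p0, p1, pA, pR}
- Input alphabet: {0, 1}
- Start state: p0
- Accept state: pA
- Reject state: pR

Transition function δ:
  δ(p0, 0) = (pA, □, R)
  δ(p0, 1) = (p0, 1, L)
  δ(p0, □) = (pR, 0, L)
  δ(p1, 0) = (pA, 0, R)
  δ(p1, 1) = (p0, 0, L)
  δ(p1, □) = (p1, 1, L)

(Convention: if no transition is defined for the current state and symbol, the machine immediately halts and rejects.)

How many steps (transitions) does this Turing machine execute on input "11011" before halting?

Execution trace:
Initial: [p0]11011
Step 1: δ(p0, 1) = (p0, 1, L) → [p0]□11011
Step 2: δ(p0, □) = (pR, 0, L) → [pR]□011011

The machine reaches the reject state pR and halts.

The machine executed 2 steps before halting.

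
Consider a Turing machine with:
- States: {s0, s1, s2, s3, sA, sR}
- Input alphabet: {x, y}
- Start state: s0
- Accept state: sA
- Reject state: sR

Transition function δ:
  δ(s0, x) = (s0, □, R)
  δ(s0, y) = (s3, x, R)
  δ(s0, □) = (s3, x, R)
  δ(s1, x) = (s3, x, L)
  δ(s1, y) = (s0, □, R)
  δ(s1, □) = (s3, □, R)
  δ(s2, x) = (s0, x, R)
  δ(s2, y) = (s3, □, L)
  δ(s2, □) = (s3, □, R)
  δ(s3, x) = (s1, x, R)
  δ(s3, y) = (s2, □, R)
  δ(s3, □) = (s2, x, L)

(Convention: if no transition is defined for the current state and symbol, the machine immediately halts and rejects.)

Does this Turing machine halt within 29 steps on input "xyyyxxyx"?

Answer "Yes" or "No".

Execution trace:
Initial: [s0]xyyyxxyx
Step 1: δ(s0, x) = (s0, □, R) → □[s0]yyyxxyx
Step 2: δ(s0, y) = (s3, x, R) → □x[s3]yyxxyx
Step 3: δ(s3, y) = (s2, □, R) → □x□[s2]yxxyx
Step 4: δ(s2, y) = (s3, □, L) → □x[s3]□□xxyx
Step 5: δ(s3, □) = (s2, x, L) → □[s2]xx□xxyx
Step 6: δ(s2, x) = (s0, x, R) → □x[s0]x□xxyx
Step 7: δ(s0, x) = (s0, □, R) → □x□[s0]□xxyx
Step 8: δ(s0, □) = (s3, x, R) → □x□x[s3]xxyx
Step 9: δ(s3, x) = (s1, x, R) → □x□xx[s1]xyx
Step 10: δ(s1, x) = (s3, x, L) → □x□x[s3]xxyx
Step 11: δ(s3, x) = (s1, x, R) → □x□xx[s1]xyx
Step 12: δ(s1, x) = (s3, x, L) → □x□x[s3]xxyx
Step 13: δ(s3, x) = (s1, x, R) → □x□xx[s1]xyx
Step 14: δ(s1, x) = (s3, x, L) → □x□x[s3]xxyx
Step 15: δ(s3, x) = (s1, x, R) → □x□xx[s1]xyx
Step 16: δ(s1, x) = (s3, x, L) → □x□x[s3]xxyx
Step 17: δ(s3, x) = (s1, x, R) → □x□xx[s1]xyx
Step 18: δ(s1, x) = (s3, x, L) → □x□x[s3]xxyx
Step 19: δ(s3, x) = (s1, x, R) → □x□xx[s1]xyx
Step 20: δ(s1, x) = (s3, x, L) → □x□x[s3]xxyx
Step 21: δ(s3, x) = (s1, x, R) → □x□xx[s1]xyx
Step 22: δ(s1, x) = (s3, x, L) → □x□x[s3]xxyx
Step 23: δ(s3, x) = (s1, x, R) → □x□xx[s1]xyx
Step 24: δ(s1, x) = (s3, x, L) → □x□x[s3]xxyx
Step 25: δ(s3, x) = (s1, x, R) → □x□xx[s1]xyx
Step 26: δ(s1, x) = (s3, x, L) → □x□x[s3]xxyx
Step 27: δ(s3, x) = (s1, x, R) → □x□xx[s1]xyx
Step 28: δ(s1, x) = (s3, x, L) → □x□x[s3]xxyx
Step 29: δ(s3, x) = (s1, x, R) → □x□xx[s1]xyx

The machine has not reached a halting state after 29 steps.
The machine did not halt within the 29-step bound.

Answer: No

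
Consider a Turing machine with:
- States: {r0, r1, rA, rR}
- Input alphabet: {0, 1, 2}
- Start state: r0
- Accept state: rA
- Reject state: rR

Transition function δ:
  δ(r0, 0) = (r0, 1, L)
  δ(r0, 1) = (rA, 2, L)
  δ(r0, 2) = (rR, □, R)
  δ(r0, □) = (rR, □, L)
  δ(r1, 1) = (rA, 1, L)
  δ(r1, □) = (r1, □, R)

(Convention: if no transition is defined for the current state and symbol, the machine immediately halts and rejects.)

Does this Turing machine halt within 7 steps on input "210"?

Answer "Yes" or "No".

Execution trace:
Initial: [r0]210
Step 1: δ(r0, 2) = (rR, □, R) → □[rR]10

The machine reaches the reject state rR and halts.
The machine halted after 1 step (within the 7-step bound).

Answer: Yes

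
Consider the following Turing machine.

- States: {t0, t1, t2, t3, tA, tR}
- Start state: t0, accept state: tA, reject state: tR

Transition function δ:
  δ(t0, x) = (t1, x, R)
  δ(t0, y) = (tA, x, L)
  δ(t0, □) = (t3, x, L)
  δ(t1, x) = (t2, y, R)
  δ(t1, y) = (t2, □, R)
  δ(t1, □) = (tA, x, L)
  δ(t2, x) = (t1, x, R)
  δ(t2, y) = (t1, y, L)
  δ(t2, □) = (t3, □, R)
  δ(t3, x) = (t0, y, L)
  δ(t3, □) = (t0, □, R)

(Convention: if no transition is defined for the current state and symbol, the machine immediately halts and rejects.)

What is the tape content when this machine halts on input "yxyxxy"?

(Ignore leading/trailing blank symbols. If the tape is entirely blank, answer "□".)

Execution trace:
Initial: [t0]yxyxxy
Step 1: δ(t0, y) = (tA, x, L) → [tA]□xxyxxy

The machine reaches the accept state tA and halts.

Final tape (ignoring leading/trailing blanks): xxyxxy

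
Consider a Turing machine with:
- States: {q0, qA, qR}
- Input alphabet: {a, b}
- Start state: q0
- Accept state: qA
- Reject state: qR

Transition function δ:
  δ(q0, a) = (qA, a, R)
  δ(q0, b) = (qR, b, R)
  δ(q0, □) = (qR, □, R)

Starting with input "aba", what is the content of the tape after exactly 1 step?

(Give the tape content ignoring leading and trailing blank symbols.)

Execution trace:
Initial: [q0]aba
Step 1: δ(q0, a) = (qA, a, R) → a[qA]ba

The machine reaches the accept state qA and halts.

After 1 step, the tape (ignoring leading/trailing blanks) is: aba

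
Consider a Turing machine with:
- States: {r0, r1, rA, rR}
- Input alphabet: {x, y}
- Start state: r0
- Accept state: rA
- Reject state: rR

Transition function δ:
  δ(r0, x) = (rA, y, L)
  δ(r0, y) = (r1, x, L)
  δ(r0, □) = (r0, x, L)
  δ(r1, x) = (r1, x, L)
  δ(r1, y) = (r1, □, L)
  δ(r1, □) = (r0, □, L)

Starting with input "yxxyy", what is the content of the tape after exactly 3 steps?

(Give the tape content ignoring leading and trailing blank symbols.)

Execution trace:
Initial: [r0]yxxyy
Step 1: δ(r0, y) = (r1, x, L) → [r1]□xxxyy
Step 2: δ(r1, □) = (r0, □, L) → [r0]□□xxxyy
Step 3: δ(r0, □) = (r0, x, L) → [r0]□x□xxxyy

After 3 steps, the tape (ignoring leading/trailing blanks) is: x□xxxyy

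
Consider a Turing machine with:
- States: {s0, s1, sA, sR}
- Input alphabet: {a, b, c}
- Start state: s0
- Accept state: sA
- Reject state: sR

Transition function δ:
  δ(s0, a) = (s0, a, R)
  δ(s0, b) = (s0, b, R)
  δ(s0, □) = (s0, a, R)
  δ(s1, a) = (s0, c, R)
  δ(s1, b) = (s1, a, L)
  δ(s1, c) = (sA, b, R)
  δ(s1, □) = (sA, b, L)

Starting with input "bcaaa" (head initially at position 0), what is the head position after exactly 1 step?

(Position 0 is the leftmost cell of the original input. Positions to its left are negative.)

Execution trace (head position shown):
Step 0: [s0]bcaaa  (head at position 0)
Step 1: move right → b[s0]caaa  (head at position 1)

After 1 step, the head is at position 1.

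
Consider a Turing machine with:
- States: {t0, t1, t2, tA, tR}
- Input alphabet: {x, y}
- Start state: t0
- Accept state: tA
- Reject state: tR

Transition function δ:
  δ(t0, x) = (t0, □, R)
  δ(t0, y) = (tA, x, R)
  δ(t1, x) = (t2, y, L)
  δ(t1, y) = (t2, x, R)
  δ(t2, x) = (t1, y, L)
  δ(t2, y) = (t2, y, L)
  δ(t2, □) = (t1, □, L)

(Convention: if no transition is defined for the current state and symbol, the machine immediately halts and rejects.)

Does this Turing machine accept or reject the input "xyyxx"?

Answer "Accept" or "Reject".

Execution trace:
Initial: [t0]xyyxx
Step 1: δ(t0, x) = (t0, □, R) → □[t0]yyxx
Step 2: δ(t0, y) = (tA, x, R) → □x[tA]yxx

The machine reaches the accept state tA and halts.

Answer: Accept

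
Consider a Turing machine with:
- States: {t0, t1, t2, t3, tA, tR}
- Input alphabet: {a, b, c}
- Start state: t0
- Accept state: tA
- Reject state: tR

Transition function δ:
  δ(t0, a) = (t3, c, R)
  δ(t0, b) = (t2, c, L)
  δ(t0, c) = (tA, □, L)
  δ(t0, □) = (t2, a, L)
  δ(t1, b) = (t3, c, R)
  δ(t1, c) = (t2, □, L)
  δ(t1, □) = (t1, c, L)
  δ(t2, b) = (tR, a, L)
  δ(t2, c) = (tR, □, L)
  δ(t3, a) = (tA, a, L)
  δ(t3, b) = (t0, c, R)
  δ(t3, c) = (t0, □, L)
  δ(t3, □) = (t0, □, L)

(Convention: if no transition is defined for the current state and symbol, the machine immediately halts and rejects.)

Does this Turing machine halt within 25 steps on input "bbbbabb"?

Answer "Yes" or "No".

Execution trace:
Initial: [t0]bbbbabb
Step 1: δ(t0, b) = (t2, c, L) → [t2]□cbbbabb

No transition is defined for δ(t2, □). By convention the machine halts and rejects.
The machine halted after 1 step (within the 25-step bound).

Answer: Yes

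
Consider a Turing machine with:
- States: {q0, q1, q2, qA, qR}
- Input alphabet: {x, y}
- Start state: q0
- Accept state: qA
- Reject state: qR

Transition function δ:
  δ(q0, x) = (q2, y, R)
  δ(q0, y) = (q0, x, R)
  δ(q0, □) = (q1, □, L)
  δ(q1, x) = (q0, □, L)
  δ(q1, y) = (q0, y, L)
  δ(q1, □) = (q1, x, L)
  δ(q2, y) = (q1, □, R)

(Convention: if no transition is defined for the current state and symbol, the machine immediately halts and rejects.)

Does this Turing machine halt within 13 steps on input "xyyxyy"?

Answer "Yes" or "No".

Execution trace:
Initial: [q0]xyyxyy
Step 1: δ(q0, x) = (q2, y, R) → y[q2]yyxyy
Step 2: δ(q2, y) = (q1, □, R) → y□[q1]yxyy
Step 3: δ(q1, y) = (q0, y, L) → y[q0]□yxyy
Step 4: δ(q0, □) = (q1, □, L) → [q1]y□yxyy
Step 5: δ(q1, y) = (q0, y, L) → [q0]□y□yxyy
Step 6: δ(q0, □) = (q1, □, L) → [q1]□□y□yxyy
Step 7: δ(q1, □) = (q1, x, L) → [q1]□x□y□yxyy
Step 8: δ(q1, □) = (q1, x, L) → [q1]□xx□y□yxyy
Step 9: δ(q1, □) = (q1, x, L) → [q1]□xxx□y□yxyy
Step 10: δ(q1, □) = (q1, x, L) → [q1]□xxxx□y□yxyy
Step 11: δ(q1, □) = (q1, x, L) → [q1]□xxxxx□y□yxyy
Step 12: δ(q1, □) = (q1, x, L) → [q1]□xxxxxx□y□yxyy
Step 13: δ(q1, □) = (q1, x, L) → [q1]□xxxxxxx□y□yxyy

The machine has not reached a halting state after 13 steps.
The machine did not halt within the 13-step bound.

Answer: No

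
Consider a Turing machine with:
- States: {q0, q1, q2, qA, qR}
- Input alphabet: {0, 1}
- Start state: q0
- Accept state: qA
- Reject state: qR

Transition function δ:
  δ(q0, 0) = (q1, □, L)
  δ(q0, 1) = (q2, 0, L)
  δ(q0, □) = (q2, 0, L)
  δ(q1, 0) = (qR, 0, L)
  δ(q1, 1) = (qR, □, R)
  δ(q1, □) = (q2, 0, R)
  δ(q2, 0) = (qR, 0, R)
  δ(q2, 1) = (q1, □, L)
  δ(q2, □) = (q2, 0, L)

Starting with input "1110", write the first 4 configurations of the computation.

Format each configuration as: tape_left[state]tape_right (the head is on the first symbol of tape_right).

Transitions applied:
Step 1: δ(q0, 1) = (q2, 0, L)
Step 2: δ(q2, □) = (q2, 0, L)
Step 3: δ(q2, □) = (q2, 0, L)

The first 4 configurations are:
[q0]1110 ⊢ [q2]□0110 ⊢ [q2]□00110 ⊢ [q2]□000110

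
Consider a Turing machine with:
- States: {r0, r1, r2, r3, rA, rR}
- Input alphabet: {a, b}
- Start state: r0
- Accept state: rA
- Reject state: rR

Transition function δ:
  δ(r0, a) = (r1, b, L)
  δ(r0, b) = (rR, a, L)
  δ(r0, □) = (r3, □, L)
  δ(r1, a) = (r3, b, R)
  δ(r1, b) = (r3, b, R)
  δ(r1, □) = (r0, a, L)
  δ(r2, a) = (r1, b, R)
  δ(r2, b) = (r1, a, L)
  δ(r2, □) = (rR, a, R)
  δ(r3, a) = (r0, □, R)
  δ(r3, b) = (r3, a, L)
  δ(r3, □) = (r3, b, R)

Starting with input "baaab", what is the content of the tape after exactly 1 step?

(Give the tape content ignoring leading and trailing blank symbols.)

Execution trace:
Initial: [r0]baaab
Step 1: δ(r0, b) = (rR, a, L) → [rR]□aaaab

The machine reaches the reject state rR and halts.

After 1 step, the tape (ignoring leading/trailing blanks) is: aaaab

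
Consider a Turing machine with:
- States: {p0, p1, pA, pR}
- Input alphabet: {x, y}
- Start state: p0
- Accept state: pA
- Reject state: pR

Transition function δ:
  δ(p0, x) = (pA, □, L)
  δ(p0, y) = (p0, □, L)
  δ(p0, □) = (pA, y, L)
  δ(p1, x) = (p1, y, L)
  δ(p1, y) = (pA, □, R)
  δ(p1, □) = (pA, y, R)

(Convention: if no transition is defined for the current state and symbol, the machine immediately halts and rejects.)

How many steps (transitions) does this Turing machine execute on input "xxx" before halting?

Execution trace:
Initial: [p0]xxx
Step 1: δ(p0, x) = (pA, □, L) → [pA]□□xx

The machine reaches the accept state pA and halts.

The machine executed 1 step before halting.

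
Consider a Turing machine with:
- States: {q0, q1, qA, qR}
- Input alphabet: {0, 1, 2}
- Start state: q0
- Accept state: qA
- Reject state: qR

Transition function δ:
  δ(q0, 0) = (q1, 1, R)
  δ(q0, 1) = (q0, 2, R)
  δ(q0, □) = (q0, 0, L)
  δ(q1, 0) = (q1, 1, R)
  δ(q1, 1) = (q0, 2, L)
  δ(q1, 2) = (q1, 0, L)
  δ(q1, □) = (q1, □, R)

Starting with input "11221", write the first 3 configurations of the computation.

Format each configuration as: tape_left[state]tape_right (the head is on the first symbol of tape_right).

Transitions applied:
Step 1: δ(q0, 1) = (q0, 2, R)
Step 2: δ(q0, 1) = (q0, 2, R)

The first 3 configurations are:
[q0]11221 ⊢ 2[q0]1221 ⊢ 22[q0]221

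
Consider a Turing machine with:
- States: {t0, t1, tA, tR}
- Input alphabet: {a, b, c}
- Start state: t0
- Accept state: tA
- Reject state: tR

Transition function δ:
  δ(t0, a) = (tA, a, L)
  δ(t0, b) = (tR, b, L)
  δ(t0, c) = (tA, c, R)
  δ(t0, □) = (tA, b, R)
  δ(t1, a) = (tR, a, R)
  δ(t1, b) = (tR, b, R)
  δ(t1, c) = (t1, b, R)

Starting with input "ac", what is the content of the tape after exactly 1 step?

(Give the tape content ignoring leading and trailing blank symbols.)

Execution trace:
Initial: [t0]ac
Step 1: δ(t0, a) = (tA, a, L) → [tA]□ac

The machine reaches the accept state tA and halts.

After 1 step, the tape (ignoring leading/trailing blanks) is: ac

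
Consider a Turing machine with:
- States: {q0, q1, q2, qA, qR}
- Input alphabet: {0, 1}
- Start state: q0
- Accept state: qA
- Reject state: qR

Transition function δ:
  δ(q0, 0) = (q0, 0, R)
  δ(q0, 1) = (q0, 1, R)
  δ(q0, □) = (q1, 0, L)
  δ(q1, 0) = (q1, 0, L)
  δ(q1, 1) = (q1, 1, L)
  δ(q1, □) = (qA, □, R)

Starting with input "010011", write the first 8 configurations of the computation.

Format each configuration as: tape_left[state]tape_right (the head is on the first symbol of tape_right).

Transitions applied:
Step 1: δ(q0, 0) = (q0, 0, R)
Step 2: δ(q0, 1) = (q0, 1, R)
Step 3: δ(q0, 0) = (q0, 0, R)
Step 4: δ(q0, 0) = (q0, 0, R)
Step 5: δ(q0, 1) = (q0, 1, R)
Step 6: δ(q0, 1) = (q0, 1, R)
Step 7: δ(q0, □) = (q1, 0, L)

The first 8 configurations are:
[q0]010011 ⊢ 0[q0]10011 ⊢ 01[q0]0011 ⊢ 010[q0]011 ⊢ 0100[q0]11 ⊢ 01001[q0]1 ⊢ 010011[q0]□ ⊢ 01001[q1]10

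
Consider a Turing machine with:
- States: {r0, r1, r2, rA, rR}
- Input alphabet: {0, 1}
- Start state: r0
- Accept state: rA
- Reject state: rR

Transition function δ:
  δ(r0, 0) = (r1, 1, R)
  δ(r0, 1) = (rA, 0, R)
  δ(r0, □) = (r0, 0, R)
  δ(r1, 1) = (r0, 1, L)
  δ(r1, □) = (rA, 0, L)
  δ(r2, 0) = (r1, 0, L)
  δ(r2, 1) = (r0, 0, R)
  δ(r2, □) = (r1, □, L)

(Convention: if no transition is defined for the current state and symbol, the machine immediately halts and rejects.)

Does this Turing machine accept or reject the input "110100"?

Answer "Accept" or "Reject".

Execution trace:
Initial: [r0]110100
Step 1: δ(r0, 1) = (rA, 0, R) → 0[rA]10100

The machine reaches the accept state rA and halts.

Answer: Accept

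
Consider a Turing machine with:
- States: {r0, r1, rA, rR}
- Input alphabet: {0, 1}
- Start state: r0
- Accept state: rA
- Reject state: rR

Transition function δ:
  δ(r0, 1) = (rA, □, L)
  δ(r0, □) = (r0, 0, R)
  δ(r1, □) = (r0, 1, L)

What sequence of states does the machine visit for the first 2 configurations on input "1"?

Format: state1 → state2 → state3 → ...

Execution trace:
Initial: [r0]1
Step 1: δ(r0, 1) = (rA, □, L) → [rA]□□

The machine reaches the accept state rA and halts.

State sequence: r0 → rA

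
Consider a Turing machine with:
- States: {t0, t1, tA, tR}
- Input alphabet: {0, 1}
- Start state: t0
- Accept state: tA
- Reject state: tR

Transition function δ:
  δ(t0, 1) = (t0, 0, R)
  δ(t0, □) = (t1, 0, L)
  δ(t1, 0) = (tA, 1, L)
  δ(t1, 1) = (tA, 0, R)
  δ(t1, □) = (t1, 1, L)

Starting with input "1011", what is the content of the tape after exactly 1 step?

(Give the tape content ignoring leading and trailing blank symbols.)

Execution trace:
Initial: [t0]1011
Step 1: δ(t0, 1) = (t0, 0, R) → 0[t0]011

No transition is defined for δ(t0, 0). By convention the machine halts and rejects.

After 1 step, the tape (ignoring leading/trailing blanks) is: 0011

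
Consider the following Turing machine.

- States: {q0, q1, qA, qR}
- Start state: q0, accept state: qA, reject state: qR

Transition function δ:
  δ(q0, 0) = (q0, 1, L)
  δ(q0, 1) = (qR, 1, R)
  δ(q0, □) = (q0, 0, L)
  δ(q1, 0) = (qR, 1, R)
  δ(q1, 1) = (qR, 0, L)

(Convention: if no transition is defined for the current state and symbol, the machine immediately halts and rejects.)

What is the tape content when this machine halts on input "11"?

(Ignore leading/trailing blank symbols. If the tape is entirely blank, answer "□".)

Execution trace:
Initial: [q0]11
Step 1: δ(q0, 1) = (qR, 1, R) → 1[qR]1

The machine reaches the reject state qR and halts.

Final tape (ignoring leading/trailing blanks): 11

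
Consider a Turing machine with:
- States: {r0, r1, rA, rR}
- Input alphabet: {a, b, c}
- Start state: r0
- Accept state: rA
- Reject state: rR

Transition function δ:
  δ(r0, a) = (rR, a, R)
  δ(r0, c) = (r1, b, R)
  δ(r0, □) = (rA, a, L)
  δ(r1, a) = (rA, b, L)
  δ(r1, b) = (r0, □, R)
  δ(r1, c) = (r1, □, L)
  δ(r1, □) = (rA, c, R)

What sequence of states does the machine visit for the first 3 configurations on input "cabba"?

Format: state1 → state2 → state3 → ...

Execution trace:
Initial: [r0]cabba
Step 1: δ(r0, c) = (r1, b, R) → b[r1]abba
Step 2: δ(r1, a) = (rA, b, L) → [rA]bbbba

The machine reaches the accept state rA and halts.

State sequence: r0 → r1 → rA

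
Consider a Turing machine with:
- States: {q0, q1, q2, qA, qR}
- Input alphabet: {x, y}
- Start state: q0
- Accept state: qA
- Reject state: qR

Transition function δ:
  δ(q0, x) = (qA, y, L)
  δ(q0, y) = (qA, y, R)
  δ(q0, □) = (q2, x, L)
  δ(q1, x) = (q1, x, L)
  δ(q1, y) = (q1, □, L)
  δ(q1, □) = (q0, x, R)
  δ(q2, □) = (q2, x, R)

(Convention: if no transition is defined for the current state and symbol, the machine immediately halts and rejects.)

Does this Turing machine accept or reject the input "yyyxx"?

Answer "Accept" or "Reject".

Execution trace:
Initial: [q0]yyyxx
Step 1: δ(q0, y) = (qA, y, R) → y[qA]yyxx

The machine reaches the accept state qA and halts.

Answer: Accept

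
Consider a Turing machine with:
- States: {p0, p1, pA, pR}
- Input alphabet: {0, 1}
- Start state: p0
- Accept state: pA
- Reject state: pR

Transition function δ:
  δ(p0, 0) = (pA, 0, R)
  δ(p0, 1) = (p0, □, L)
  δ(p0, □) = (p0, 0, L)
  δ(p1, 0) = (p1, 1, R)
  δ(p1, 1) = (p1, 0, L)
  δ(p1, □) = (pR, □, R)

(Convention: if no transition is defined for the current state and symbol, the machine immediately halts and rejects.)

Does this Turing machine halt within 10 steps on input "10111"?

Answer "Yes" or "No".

Execution trace:
Initial: [p0]10111
Step 1: δ(p0, 1) = (p0, □, L) → [p0]□□0111
Step 2: δ(p0, □) = (p0, 0, L) → [p0]□0□0111
Step 3: δ(p0, □) = (p0, 0, L) → [p0]□00□0111
Step 4: δ(p0, □) = (p0, 0, L) → [p0]□000□0111
Step 5: δ(p0, □) = (p0, 0, L) → [p0]□0000□0111
Step 6: δ(p0, □) = (p0, 0, L) → [p0]□00000□0111
Step 7: δ(p0, □) = (p0, 0, L) → [p0]□000000□0111
Step 8: δ(p0, □) = (p0, 0, L) → [p0]□0000000□0111
Step 9: δ(p0, □) = (p0, 0, L) → [p0]□00000000□0111
Step 10: δ(p0, □) = (p0, 0, L) → [p0]□000000000□0111

The machine has not reached a halting state after 10 steps.
The machine did not halt within the 10-step bound.

Answer: No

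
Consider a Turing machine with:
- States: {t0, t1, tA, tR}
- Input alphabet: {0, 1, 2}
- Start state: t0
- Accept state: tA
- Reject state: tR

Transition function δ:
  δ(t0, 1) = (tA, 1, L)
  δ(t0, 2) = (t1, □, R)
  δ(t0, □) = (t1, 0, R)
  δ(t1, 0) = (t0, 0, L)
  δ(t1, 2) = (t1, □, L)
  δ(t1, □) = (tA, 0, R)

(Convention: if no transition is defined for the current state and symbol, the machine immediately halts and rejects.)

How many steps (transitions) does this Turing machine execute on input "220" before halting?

Execution trace:
Initial: [t0]220
Step 1: δ(t0, 2) = (t1, □, R) → □[t1]20
Step 2: δ(t1, 2) = (t1, □, L) → [t1]□□0
Step 3: δ(t1, □) = (tA, 0, R) → 0[tA]□0

The machine reaches the accept state tA and halts.

The machine executed 3 steps before halting.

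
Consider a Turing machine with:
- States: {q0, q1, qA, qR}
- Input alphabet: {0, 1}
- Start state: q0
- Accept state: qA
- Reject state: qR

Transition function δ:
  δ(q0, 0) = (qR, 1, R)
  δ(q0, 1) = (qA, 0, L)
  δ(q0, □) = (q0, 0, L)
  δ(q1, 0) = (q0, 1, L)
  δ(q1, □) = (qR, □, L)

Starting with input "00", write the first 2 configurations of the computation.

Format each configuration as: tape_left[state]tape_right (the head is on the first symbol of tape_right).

Transitions applied:
Step 1: δ(q0, 0) = (qR, 1, R)

The first 2 configurations are:
[q0]00 ⊢ 1[qR]0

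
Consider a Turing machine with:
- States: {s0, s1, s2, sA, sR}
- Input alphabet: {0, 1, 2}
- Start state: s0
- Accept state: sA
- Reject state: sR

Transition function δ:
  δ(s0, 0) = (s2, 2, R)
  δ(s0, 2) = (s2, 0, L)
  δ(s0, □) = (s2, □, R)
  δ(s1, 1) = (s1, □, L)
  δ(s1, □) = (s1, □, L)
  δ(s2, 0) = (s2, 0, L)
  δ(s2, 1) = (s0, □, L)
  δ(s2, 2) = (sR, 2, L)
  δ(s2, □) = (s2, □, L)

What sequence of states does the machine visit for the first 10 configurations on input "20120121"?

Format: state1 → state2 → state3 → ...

Execution trace:
Initial: [s0]20120121
Step 1: δ(s0, 2) = (s2, 0, L) → [s2]□00120121
Step 2: δ(s2, □) = (s2, □, L) → [s2]□□00120121
Step 3: δ(s2, □) = (s2, □, L) → [s2]□□□00120121
Step 4: δ(s2, □) = (s2, □, L) → [s2]□□□□00120121
Step 5: δ(s2, □) = (s2, □, L) → [s2]□□□□□00120121
Step 6: δ(s2, □) = (s2, □, L) → [s2]□□□□□□00120121
Step 7: δ(s2, □) = (s2, □, L) → [s2]□□□□□□□00120121
Step 8: δ(s2, □) = (s2, □, L) → [s2]□□□□□□□□00120121
Step 9: δ(s2, □) = (s2, □, L) → [s2]□□□□□□□□□00120121

State sequence: s0 → s2 → s2 → s2 → s2 → s2 → s2 → s2 → s2 → s2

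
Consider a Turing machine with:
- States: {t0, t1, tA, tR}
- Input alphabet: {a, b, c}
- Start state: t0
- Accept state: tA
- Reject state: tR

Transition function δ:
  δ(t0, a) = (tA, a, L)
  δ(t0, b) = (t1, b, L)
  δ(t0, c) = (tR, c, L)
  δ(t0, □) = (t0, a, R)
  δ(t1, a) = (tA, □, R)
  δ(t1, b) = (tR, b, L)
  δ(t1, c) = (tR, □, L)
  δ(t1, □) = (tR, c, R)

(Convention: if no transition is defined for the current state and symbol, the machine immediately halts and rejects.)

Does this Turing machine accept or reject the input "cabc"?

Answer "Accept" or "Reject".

Execution trace:
Initial: [t0]cabc
Step 1: δ(t0, c) = (tR, c, L) → [tR]□cabc

The machine reaches the reject state tR and halts.

Answer: Reject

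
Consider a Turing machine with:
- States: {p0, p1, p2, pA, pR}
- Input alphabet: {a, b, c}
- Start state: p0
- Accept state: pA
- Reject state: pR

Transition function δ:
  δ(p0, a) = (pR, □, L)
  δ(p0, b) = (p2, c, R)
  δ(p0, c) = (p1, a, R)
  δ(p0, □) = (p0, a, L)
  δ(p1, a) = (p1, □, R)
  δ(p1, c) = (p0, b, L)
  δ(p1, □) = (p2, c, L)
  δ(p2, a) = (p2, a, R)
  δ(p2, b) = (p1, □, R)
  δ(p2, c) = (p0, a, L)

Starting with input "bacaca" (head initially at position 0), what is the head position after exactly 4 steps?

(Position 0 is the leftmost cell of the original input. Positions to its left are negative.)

Execution trace (head position shown):
Step 0: [p0]bacaca  (head at position 0)
Step 1: move right → c[p2]acaca  (head at position 1)
Step 2: move right → ca[p2]caca  (head at position 2)
Step 3: move left → c[p0]aaaca  (head at position 1)
Step 4: move left → [pR]c□aaca  (head at position 0)

After 4 steps, the head is at position 0.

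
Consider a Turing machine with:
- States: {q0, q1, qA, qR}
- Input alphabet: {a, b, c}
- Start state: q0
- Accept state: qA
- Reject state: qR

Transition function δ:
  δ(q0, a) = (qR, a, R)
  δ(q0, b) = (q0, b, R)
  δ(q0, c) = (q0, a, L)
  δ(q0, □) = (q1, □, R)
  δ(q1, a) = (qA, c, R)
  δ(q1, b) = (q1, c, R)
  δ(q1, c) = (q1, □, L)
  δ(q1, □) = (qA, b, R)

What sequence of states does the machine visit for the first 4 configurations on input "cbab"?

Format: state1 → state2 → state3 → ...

Execution trace:
Initial: [q0]cbab
Step 1: δ(q0, c) = (q0, a, L) → [q0]□abab
Step 2: δ(q0, □) = (q1, □, R) → □[q1]abab
Step 3: δ(q1, a) = (qA, c, R) → □c[qA]bab

The machine reaches the accept state qA and halts.

State sequence: q0 → q0 → q1 → qA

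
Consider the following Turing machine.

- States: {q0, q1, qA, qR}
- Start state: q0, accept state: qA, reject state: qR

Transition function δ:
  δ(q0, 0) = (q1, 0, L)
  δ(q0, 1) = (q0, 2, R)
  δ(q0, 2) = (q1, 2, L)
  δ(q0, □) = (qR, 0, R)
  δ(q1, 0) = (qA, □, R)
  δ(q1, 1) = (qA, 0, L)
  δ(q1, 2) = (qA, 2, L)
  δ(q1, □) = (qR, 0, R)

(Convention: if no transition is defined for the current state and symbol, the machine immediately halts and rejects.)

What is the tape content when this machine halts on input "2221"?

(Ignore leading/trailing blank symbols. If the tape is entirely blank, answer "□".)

Execution trace:
Initial: [q0]2221
Step 1: δ(q0, 2) = (q1, 2, L) → [q1]□2221
Step 2: δ(q1, □) = (qR, 0, R) → 0[qR]2221

The machine reaches the reject state qR and halts.

Final tape (ignoring leading/trailing blanks): 02221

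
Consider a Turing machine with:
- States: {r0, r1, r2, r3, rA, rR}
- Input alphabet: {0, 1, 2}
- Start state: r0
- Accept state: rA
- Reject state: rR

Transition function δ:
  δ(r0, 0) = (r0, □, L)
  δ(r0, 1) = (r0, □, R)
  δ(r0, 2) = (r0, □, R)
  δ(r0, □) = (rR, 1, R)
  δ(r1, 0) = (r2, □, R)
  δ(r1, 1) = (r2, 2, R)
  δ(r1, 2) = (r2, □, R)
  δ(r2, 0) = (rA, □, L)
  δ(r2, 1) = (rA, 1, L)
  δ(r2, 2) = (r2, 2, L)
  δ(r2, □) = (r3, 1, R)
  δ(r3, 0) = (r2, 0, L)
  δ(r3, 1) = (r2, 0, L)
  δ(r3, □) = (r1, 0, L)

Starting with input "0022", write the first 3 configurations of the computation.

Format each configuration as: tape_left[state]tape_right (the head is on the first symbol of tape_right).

Transitions applied:
Step 1: δ(r0, 0) = (r0, □, L)
Step 2: δ(r0, □) = (rR, 1, R)

The first 3 configurations are:
[r0]0022 ⊢ [r0]□□022 ⊢ 1[rR]□022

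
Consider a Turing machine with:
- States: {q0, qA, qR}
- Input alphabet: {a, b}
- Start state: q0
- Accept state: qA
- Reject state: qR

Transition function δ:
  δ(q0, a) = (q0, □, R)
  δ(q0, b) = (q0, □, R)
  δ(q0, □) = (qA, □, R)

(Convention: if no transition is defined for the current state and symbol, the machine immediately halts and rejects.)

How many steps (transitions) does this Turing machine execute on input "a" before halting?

Execution trace:
Initial: [q0]a
Step 1: δ(q0, a) = (q0, □, R) → □[q0]□
Step 2: δ(q0, □) = (qA, □, R) → □□[qA]□

The machine reaches the accept state qA and halts.

The machine executed 2 steps before halting.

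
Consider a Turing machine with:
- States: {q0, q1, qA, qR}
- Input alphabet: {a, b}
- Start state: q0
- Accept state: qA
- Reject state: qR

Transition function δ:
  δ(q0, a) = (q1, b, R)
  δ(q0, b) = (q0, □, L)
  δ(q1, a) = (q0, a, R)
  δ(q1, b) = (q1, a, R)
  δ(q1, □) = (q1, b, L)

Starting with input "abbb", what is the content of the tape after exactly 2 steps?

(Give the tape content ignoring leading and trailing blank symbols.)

Execution trace:
Initial: [q0]abbb
Step 1: δ(q0, a) = (q1, b, R) → b[q1]bbb
Step 2: δ(q1, b) = (q1, a, R) → ba[q1]bb

After 2 steps, the tape (ignoring leading/trailing blanks) is: babb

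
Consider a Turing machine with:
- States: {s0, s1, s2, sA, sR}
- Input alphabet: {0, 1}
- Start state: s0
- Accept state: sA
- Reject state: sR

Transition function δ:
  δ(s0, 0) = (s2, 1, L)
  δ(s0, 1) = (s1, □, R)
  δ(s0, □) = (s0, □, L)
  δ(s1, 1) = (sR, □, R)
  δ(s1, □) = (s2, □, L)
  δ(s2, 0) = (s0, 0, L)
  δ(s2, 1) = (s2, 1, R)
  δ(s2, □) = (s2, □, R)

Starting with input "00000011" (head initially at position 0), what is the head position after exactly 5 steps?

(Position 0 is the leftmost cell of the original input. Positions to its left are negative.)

Execution trace (head position shown):
Step 0: [s0]00000011  (head at position 0)
Step 1: move left → [s2]□10000011  (head at position -1)
Step 2: move right → □[s2]10000011  (head at position 0)
Step 3: move right → □1[s2]0000011  (head at position 1)
Step 4: move left → □[s0]10000011  (head at position 0)
Step 5: move right → □□[s1]0000011  (head at position 1)

After 5 steps, the head is at position 1.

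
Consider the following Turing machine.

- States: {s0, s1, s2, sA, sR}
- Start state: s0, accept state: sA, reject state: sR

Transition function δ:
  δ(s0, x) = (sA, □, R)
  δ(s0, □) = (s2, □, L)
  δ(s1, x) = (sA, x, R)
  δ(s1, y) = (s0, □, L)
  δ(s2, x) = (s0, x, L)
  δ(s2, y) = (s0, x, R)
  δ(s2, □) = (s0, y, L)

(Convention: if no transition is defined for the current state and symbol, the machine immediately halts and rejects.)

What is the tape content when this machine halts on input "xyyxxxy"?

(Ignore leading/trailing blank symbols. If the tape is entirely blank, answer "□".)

Execution trace:
Initial: [s0]xyyxxxy
Step 1: δ(s0, x) = (sA, □, R) → □[sA]yyxxxy

The machine reaches the accept state sA and halts.

Final tape (ignoring leading/trailing blanks): yyxxxy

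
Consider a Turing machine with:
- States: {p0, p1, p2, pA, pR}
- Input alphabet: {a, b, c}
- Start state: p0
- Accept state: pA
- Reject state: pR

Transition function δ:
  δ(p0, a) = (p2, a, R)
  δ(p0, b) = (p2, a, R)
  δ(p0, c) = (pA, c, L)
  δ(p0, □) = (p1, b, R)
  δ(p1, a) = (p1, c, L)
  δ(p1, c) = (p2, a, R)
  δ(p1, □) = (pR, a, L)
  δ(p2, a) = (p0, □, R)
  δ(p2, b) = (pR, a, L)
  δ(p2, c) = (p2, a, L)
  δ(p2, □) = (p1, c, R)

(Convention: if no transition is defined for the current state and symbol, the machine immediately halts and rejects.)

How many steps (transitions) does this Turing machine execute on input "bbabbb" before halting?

Execution trace:
Initial: [p0]bbabbb
Step 1: δ(p0, b) = (p2, a, R) → a[p2]babbb
Step 2: δ(p2, b) = (pR, a, L) → [pR]aaabbb

The machine reaches the reject state pR and halts.

The machine executed 2 steps before halting.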